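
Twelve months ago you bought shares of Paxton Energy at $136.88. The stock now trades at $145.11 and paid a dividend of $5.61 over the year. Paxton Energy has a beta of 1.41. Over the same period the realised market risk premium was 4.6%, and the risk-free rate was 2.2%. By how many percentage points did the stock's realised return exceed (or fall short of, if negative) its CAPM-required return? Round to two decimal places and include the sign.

Realised HPR = (P1 + D1 − P0) / P0 = (145.11 + 5.61 − 136.88) / 136.88 = 13.84 / 136.88 = 10.1110%
CAPM required = R_f + β·MRP = 2.2% + 1.41 × 4.6% = 8.6860%
α = realised − required = 10.1110% − 8.6860% = +1.43%

+1.43%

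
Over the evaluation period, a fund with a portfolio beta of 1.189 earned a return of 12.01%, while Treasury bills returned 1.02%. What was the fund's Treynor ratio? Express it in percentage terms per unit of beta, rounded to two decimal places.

Treynor = (R_P − R_f) / β_P = (12.01% − 1.02%) / 1.1890 = 10.99% / 1.1890 = 9.24%

9.24%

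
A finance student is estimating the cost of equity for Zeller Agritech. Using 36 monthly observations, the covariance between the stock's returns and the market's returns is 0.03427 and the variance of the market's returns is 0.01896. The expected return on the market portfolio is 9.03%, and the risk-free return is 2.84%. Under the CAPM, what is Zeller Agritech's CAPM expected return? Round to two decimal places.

14.03%

β = Cov(R_i, R_m) / Var(R_m) = 0.03427 / 0.01896 = 1.8075
MRP = 9.03% − 2.84% = 6.19%
E(R) = R_f + β × MRP = 2.84% + 1.8075 × 6.19% = 14.03%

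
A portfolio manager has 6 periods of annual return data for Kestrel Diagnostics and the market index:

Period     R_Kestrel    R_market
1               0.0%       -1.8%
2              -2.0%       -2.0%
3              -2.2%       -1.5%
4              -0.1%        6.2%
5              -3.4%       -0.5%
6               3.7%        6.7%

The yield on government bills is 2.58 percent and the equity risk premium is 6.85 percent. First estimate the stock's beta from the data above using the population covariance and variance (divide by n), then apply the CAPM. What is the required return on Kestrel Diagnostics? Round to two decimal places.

Mean R_i = (0.0 − 2.0 − 2.2 − 0.1 − 3.4 + 3.7) / 6 = -0.6667%
Mean R_m = (-1.8 − 2.0 − 1.5 + 6.2 − 0.5 + 6.7) / 6 = 1.1833%
Σ(R_i − R̄_i)(R_m − R̄_m) = 37.9033  ⇒  Cov = 37.9033 / 6 = 6.3172
Σ(R_m − R̄_m)² = 84.6683  ⇒  Var(R_m) = 84.6683 / 6 = 14.1114
β = Cov / Var(R_m) = 6.3172 / 14.1114 = 0.4477
E(R) = R_f + β × MRP = 2.58% + 0.4477 × 6.85% = 5.65%

5.65%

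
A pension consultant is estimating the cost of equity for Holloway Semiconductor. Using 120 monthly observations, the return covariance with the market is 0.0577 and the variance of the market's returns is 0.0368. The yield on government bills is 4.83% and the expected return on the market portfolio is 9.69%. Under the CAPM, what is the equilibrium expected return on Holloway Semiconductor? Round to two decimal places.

12.45%

β = Cov(R_i, R_m) / Var(R_m) = 0.0577 / 0.0368 = 1.5679
MRP = 9.69% − 4.83% = 4.86%
E(R) = R_f + β × MRP = 4.83% + 1.5679 × 4.86% = 12.45%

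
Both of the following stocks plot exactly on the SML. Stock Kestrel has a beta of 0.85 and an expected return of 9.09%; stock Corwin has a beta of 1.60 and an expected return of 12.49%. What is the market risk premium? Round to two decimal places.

Both satisfy E(R) = R_f + β·MRP, so the slope of the SML is
MRP = (12.49% − 9.09%) / (1.60 − 0.85) = 3.40% / 0.75 = 4.5333%

4.53%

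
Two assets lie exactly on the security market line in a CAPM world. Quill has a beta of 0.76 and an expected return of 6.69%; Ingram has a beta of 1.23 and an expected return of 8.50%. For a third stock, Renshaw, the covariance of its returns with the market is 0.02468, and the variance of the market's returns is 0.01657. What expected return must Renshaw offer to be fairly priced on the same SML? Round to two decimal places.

MRP = (8.50% − 6.69%) / (1.23 − 0.76) = 3.8511%
R_f = 6.69% − 0.76 × 3.8511% = 3.7632%
β_Renshaw = Cov / Var(R_m) = 0.02468 / 0.01657 = 1.4894
E(R_Renshaw) = R_f + β × MRP = 3.7632% + 1.4894 × 3.8511% = 9.50%

9.50%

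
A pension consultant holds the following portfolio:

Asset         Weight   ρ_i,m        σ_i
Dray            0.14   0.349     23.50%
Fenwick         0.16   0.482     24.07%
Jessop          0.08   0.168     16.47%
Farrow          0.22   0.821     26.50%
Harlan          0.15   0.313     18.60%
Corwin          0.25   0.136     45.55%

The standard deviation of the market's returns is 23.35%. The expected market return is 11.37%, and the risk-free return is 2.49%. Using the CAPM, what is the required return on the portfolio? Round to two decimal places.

β_Dray = 0.349 × 23.50% / 23.35% = 0.3512
β_Fenwick = 0.482 × 24.07% / 23.35% = 0.4969
β_Jessop = 0.168 × 16.47% / 23.35% = 0.1185
β_Farrow = 0.821 × 26.50% / 23.35% = 0.9318
β_Harlan = 0.313 × 18.60% / 23.35% = 0.2493
β_Corwin = 0.136 × 45.55% / 23.35% = 0.2653
β_P = Σ w_i β_i = 0.14×0.3512 + 0.16×0.4969 + 0.08×0.1185 + 0.22×0.9318 + 0.15×0.2493 + 0.25×0.2653 = 0.4469
MRP = 11.37% − 2.49% = 8.88%
E(R_P) = R_f + β_P × MRP = 2.49% + 0.4469 × 8.88% = 6.46%

6.46%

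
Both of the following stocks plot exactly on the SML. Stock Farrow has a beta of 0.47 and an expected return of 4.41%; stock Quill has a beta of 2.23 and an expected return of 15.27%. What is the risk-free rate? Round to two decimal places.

1.51%

Both satisfy E(R) = R_f + β·MRP, so the slope of the SML is
MRP = (15.27% − 4.41%) / (2.23 − 0.47) = 10.86% / 1.76 = 6.1705%
R_f = E(R_Farrow) − β_Farrow·MRP = 4.41% − 0.47 × 6.1705% = 1.5099%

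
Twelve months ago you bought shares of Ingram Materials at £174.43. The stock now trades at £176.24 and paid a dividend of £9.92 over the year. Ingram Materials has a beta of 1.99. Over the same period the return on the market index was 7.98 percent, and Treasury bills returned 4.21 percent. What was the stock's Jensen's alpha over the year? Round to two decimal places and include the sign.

Realised HPR = (P1 + D1 − P0) / P0 = (176.24 + 9.92 − 174.43) / 174.43 = 11.73 / 174.43 = 6.7248%
MRP = 7.98% − 4.21% = 3.77%
CAPM required = R_f + β·MRP = 4.21% + 1.99 × 3.77% = 11.7123%
α = realised − required = 6.7248% − 11.7123% = -4.99%

-4.99%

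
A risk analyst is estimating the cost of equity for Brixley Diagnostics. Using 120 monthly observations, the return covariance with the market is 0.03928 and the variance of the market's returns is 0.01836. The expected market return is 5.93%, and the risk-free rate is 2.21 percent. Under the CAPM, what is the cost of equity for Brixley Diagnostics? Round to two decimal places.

10.17%

β = Cov(R_i, R_m) / Var(R_m) = 0.03928 / 0.01836 = 2.1394
MRP = 5.93% − 2.21% = 3.72%
E(R) = R_f + β × MRP = 2.21% + 2.1394 × 3.72% = 10.17%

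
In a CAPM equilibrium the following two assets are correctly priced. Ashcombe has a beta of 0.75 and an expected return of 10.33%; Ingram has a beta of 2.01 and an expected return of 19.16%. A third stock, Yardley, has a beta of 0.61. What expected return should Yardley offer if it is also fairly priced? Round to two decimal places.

MRP (SML slope) = (19.16% − 10.33%) / (2.01 − 0.75) = 8.83% / 1.26 = 7.0079%
R_f (intercept) = 10.33% − 0.75 × 7.0079% = 5.0741%
E(R_Yardley) = R_f + β × MRP = 5.0741% + 0.61 × 7.0079% = 9.35%

9.35%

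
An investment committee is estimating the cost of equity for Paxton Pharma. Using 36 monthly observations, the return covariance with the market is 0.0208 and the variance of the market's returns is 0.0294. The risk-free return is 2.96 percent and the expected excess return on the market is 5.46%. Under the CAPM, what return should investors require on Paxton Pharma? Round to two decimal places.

6.82%

β = Cov(R_i, R_m) / Var(R_m) = 0.0208 / 0.0294 = 0.7075
E(R) = R_f + β × MRP = 2.96% + 0.7075 × 5.46% = 6.82%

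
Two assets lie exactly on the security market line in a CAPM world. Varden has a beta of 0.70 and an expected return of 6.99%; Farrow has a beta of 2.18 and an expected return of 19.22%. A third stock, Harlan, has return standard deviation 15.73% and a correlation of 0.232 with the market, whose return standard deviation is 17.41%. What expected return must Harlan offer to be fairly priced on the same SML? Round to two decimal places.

MRP = (19.22% − 6.99%) / (2.18 − 0.70) = 8.2635%
R_f = 6.99% − 0.70 × 8.2635% = 1.2056%
β_Harlan = ρ·σ_i/σ_m = 0.232 × 15.73 / 17.41 = 0.2096
E(R_Harlan) = R_f + β × MRP = 1.2056% + 0.2096 × 8.2635% = 2.94%

2.94%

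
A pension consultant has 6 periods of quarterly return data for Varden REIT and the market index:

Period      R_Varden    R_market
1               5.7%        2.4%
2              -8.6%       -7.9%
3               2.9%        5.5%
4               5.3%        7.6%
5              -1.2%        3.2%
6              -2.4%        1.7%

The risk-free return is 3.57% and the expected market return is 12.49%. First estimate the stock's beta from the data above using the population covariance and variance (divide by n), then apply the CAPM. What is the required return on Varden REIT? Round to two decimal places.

Mean R_i = (5.7 − 8.6 + 2.9 + 5.3 − 1.2 − 2.4) / 6 = 0.2833%
Mean R_m = (2.4 − 7.9 + 5.5 + 7.6 + 3.2 + 1.7) / 6 = 2.0833%
Σ(R_i − R̄_i)(R_m − R̄_m) = 126.3883  ⇒  Cov = 126.3883 / 6 = 21.0647
Σ(R_m − R̄_m)² = 143.2683  ⇒  Var(R_m) = 143.2683 / 6 = 23.8781
β = Cov / Var(R_m) = 21.0647 / 23.8781 = 0.8822
MRP = 12.49% − 3.57% = 8.92%
E(R) = R_f + β × MRP = 3.57% + 0.8822 × 8.92% = 11.44%

11.44%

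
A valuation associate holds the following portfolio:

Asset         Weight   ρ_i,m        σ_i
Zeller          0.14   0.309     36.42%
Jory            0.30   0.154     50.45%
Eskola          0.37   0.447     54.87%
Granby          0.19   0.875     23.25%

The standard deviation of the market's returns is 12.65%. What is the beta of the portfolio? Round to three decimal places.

β_Zeller = 0.309 × 36.42% / 12.65% = 0.8896
β_Jory = 0.154 × 50.45% / 12.65% = 0.6142
β_Eskola = 0.447 × 54.87% / 12.65% = 1.9389
β_Granby = 0.875 × 23.25% / 12.65% = 1.6082
β_P = Σ w_i β_i = 0.14×0.8896 + 0.30×0.6142 + 0.37×1.9389 + 0.19×1.6082 = 1.3318

1.332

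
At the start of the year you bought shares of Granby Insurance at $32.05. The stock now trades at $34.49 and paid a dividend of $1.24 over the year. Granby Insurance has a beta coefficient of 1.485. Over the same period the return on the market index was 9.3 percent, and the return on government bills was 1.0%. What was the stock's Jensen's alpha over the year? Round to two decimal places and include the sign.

Realised HPR = (P1 + D1 − P0) / P0 = (34.49 + 1.24 − 32.05) / 32.05 = 3.68 / 32.05 = 11.4821%
MRP = 9.3% − 1.0% = 8.30%
CAPM required = R_f + β·MRP = 1.0% + 1.485 × 8.3% = 13.3255%
α = realised − required = 11.4821% − 13.3255% = -1.84%

-1.84%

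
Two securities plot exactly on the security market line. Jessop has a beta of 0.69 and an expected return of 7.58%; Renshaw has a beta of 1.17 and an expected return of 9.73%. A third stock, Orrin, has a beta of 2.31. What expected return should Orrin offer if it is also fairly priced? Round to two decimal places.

14.84%

MRP (SML slope) = (9.73% − 7.58%) / (1.17 − 0.69) = 2.15% / 0.48 = 4.4792%
R_f (intercept) = 7.58% − 0.69 × 4.4792% = 4.4894%
E(R_Orrin) = R_f + β × MRP = 4.4894% + 2.31 × 4.4792% = 14.84%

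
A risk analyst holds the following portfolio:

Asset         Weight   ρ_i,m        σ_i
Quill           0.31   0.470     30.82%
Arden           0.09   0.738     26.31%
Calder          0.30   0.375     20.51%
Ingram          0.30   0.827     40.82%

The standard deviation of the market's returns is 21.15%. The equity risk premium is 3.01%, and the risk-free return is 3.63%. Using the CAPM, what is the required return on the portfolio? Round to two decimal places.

6.29%

β_Quill = 0.470 × 30.82% / 21.15% = 0.6849
β_Arden = 0.738 × 26.31% / 21.15% = 0.9181
β_Calder = 0.375 × 20.51% / 21.15% = 0.3637
β_Ingram = 0.827 × 40.82% / 21.15% = 1.5961
β_P = Σ w_i β_i = 0.31×0.6849 + 0.09×0.9181 + 0.30×0.3637 + 0.30×1.5961 = 0.8829
E(R_P) = R_f + β_P × MRP = 3.63% + 0.8829 × 3.01% = 6.29%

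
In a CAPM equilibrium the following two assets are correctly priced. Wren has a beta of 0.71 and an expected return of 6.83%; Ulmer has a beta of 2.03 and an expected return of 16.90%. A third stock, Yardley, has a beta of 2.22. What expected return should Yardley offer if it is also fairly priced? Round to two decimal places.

18.35%

MRP (SML slope) = (16.90% − 6.83%) / (2.03 − 0.71) = 10.07% / 1.32 = 7.6288%
R_f (intercept) = 6.83% − 0.71 × 7.6288% = 1.4136%
E(R_Yardley) = R_f + β × MRP = 1.4136% + 2.22 × 7.6288% = 18.35%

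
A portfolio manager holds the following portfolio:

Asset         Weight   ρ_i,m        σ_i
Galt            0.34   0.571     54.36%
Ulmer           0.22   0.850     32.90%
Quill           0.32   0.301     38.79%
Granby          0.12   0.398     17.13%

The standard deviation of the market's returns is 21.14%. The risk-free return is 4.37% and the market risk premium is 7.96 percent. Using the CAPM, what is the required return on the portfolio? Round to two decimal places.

β_Galt = 0.571 × 54.36% / 21.14% = 1.4683
β_Ulmer = 0.850 × 32.90% / 21.14% = 1.3228
β_Quill = 0.301 × 38.79% / 21.14% = 0.5523
β_Granby = 0.398 × 17.13% / 21.14% = 0.3225
β_P = Σ w_i β_i = 0.34×1.4683 + 0.22×1.3228 + 0.32×0.5523 + 0.12×0.3225 = 1.0057
E(R_P) = R_f + β_P × MRP = 4.37% + 1.0057 × 7.96% = 12.38%

12.38%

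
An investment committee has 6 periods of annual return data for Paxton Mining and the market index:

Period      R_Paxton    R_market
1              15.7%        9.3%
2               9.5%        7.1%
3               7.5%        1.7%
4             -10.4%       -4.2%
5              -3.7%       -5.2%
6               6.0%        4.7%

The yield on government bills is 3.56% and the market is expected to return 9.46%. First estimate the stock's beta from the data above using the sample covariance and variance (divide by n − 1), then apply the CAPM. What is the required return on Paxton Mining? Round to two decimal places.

12.32%

Mean R_i = (15.7 + 9.5 + 7.5 − 10.4 − 3.7 + 6.0) / 6 = 4.1000%
Mean R_m = (9.3 + 7.1 + 1.7 − 4.2 − 5.2 + 4.7) / 6 = 2.2333%
Σ(R_i − R̄_i)(R_m − R̄_m) = 262.3900  ⇒  Cov = 262.3900 / 5 = 52.4780
Σ(R_m − R̄_m)² = 176.6333  ⇒  Var(R_m) = 176.6333 / 5 = 35.3267
β = Cov / Var(R_m) = 52.4780 / 35.3267 = 1.4855
MRP = 9.46% − 3.56% = 5.90%
E(R) = R_f + β × MRP = 3.56% + 1.4855 × 5.90% = 12.32%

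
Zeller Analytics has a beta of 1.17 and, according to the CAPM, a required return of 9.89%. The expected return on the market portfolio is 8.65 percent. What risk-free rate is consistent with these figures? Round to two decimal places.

1.36%

E(R) = R_f + β(E(R_m) − R_f) = R_f(1 − β) + β·E(R_m)
9.89% = R_f × (1 − 1.17) + 1.17 × 8.65%
9.89% = R_f × -0.17 + 10.1205%
R_f = (9.89% − 10.1205%) / -0.17 = 1.36%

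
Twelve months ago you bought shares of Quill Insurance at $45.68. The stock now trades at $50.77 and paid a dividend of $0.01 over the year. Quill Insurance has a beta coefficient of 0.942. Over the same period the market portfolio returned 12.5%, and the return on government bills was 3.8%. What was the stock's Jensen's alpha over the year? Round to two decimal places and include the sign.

Realised HPR = (P1 + D1 − P0) / P0 = (50.77 + 0.01 − 45.68) / 45.68 = 5.10 / 45.68 = 11.1646%
MRP = 12.5% − 3.8% = 8.70%
CAPM required = R_f + β·MRP = 3.8% + 0.942 × 8.7% = 11.9954%
α = realised − required = 11.1646% − 11.9954% = -0.83%

-0.83%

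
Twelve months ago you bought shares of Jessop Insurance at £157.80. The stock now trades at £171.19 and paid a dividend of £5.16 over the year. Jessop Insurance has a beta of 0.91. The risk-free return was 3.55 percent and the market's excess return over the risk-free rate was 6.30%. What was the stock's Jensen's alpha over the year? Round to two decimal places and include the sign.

+2.47%

Realised HPR = (P1 + D1 − P0) / P0 = (171.19 + 5.16 − 157.80) / 157.80 = 18.55 / 157.80 = 11.7554%
CAPM required = R_f + β·MRP = 3.55% + 0.91 × 6.30% = 9.2830%
α = realised − required = 11.7554% − 9.2830% = +2.47%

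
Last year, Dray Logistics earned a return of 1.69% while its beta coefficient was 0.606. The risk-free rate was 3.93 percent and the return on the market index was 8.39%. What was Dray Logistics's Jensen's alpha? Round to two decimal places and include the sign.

-4.94%

Market excess return = 8.39% − 3.93% = 4.46%
CAPM benchmark = R_f + β(R_m − R_f) = 3.93% + 0.606 × 4.46% = 6.63276%
α = actual − benchmark = 1.69% − 6.63276% = -4.94%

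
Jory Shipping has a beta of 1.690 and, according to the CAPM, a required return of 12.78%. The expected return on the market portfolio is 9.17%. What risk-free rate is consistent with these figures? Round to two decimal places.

E(R) = R_f + β(E(R_m) − R_f) = R_f(1 − β) + β·E(R_m)
12.78% = R_f × (1 − 1.690) + 1.690 × 9.17%
12.78% = R_f × -0.690 + 15.49730%
R_f = (12.78% − 15.49730%) / -0.690 = 3.94%

3.94%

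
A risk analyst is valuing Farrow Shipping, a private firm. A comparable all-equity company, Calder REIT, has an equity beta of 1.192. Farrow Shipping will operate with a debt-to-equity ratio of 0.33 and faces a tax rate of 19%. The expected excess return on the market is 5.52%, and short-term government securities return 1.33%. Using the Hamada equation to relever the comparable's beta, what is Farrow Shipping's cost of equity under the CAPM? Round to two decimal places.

9.67%

β_L = β_U × [1 + (1 − t)(D/E)] = 1.192 × [1 + (1 − 0.19) × 0.33]
    = 1.192 × [1 + 0.81 × 0.33] = 1.192 × 1.2673 = 1.5106
E(R) = R_f + β_L × MRP = 1.33% + 1.5106 × 5.52% = 9.67%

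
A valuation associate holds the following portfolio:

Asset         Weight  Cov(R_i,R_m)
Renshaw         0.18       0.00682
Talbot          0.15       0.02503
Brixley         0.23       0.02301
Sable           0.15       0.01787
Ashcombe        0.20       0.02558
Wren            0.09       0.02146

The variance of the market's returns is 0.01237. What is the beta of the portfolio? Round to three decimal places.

β_Renshaw = 0.00682 / 0.01237 = 0.5513
β_Talbot = 0.02503 / 0.01237 = 2.0234
β_Brixley = 0.02301 / 0.01237 = 1.8601
β_Sable = 0.01787 / 0.01237 = 1.4446
β_Ashcombe = 0.02558 / 0.01237 = 2.0679
β_Wren = 0.02146 / 0.01237 = 1.7348
β_P = Σ w_i β_i = 0.18×0.5513 + 0.15×2.0234 + 0.23×1.8601 + 0.15×1.4446 + 0.20×2.0679 + 0.09×1.7348 = 1.6170

1.617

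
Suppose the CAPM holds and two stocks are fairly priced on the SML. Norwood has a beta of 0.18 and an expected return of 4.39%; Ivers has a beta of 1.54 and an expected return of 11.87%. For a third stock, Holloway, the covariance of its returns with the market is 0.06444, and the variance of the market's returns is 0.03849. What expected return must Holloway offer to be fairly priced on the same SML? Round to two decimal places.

MRP = (11.87% − 4.39%) / (1.54 − 0.18) = 5.5000%
R_f = 4.39% − 0.18 × 5.5000% = 3.4000%
β_Holloway = Cov / Var(R_m) = 0.06444 / 0.03849 = 1.6742
E(R_Holloway) = R_f + β × MRP = 3.4000% + 1.6742 × 5.5000% = 12.61%

12.61%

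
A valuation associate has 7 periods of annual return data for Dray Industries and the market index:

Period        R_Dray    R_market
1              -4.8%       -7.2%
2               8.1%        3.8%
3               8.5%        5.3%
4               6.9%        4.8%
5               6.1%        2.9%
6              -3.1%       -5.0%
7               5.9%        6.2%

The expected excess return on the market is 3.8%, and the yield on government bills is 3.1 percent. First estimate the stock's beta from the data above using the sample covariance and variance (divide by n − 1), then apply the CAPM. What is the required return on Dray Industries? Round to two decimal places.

Mean R_i = (-4.8 + 8.1 + 8.5 + 6.9 + 6.1 − 3.1 + 5.9) / 7 = 3.9429%
Mean R_m = (-7.2 + 3.8 + 5.3 + 4.8 + 2.9 − 5.0 + 6.2) / 7 = 1.5429%
Σ(R_i − R̄_i)(R_m − R̄_m) = 170.6971  ⇒  Cov = 170.6971 / 6 = 28.4495
Σ(R_m − R̄_m)² = 172.5971  ⇒  Var(R_m) = 172.5971 / 6 = 28.7662
β = Cov / Var(R_m) = 28.4495 / 28.7662 = 0.9890
E(R) = R_f + β × MRP = 3.1% + 0.9890 × 3.8% = 6.86%

6.86%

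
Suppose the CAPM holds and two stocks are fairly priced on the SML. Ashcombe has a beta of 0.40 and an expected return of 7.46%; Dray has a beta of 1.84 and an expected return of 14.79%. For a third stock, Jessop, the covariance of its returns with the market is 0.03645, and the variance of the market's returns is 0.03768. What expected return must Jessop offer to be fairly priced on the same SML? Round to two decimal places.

10.35%

MRP = (14.79% − 7.46%) / (1.84 − 0.40) = 5.0903%
R_f = 7.46% − 0.40 × 5.0903% = 5.4239%
β_Jessop = Cov / Var(R_m) = 0.03645 / 0.03768 = 0.9674
E(R_Jessop) = R_f + β × MRP = 5.4239% + 0.9674 × 5.0903% = 10.35%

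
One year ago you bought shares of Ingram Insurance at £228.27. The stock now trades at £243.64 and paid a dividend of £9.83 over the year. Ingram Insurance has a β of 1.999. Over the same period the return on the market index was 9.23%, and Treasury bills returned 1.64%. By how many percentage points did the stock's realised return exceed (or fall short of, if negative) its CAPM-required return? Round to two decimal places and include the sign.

Realised HPR = (P1 + D1 − P0) / P0 = (243.64 + 9.83 − 228.27) / 228.27 = 25.20 / 228.27 = 11.0396%
MRP = 9.23% − 1.64% = 7.59%
CAPM required = R_f + β·MRP = 1.64% + 1.999 × 7.59% = 16.81241%
α = realised − required = 11.0396% − 16.81241% = -5.77%

-5.77%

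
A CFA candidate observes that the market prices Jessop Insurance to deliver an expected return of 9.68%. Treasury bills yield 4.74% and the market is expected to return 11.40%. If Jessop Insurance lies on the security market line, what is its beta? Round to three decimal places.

MRP = 11.40% − 4.74% = 6.66%
β = (E(R) − R_f) / MRP = (9.68% − 4.74%) / 6.66% = 4.94% / 6.66% = 0.742

0.742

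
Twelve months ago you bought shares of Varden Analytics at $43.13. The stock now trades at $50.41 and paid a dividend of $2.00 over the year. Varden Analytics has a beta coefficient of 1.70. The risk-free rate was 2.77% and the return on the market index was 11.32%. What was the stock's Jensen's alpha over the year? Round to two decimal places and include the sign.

+4.21%

Realised HPR = (P1 + D1 − P0) / P0 = (50.41 + 2.00 − 43.13) / 43.13 = 9.28 / 43.13 = 21.5163%
MRP = 11.32% − 2.77% = 8.55%
CAPM required = R_f + β·MRP = 2.77% + 1.70 × 8.55% = 17.3050%
α = realised − required = 21.5163% − 17.3050% = +4.21%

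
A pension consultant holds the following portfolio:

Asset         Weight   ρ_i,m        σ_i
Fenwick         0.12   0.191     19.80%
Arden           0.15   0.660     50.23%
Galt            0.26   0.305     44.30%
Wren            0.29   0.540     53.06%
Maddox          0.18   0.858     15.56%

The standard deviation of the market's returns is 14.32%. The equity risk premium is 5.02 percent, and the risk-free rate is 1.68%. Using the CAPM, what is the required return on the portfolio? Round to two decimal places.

β_Fenwick = 0.191 × 19.80% / 14.32% = 0.2641
β_Arden = 0.660 × 50.23% / 14.32% = 2.3151
β_Galt = 0.305 × 44.30% / 14.32% = 0.9435
β_Wren = 0.540 × 53.06% / 14.32% = 2.0009
β_Maddox = 0.858 × 15.56% / 14.32% = 0.9323
β_P = Σ w_i β_i = 0.12×0.2641 + 0.15×2.3151 + 0.26×0.9435 + 0.29×2.0009 + 0.18×0.9323 = 1.3723
E(R_P) = R_f + β_P × MRP = 1.68% + 1.3723 × 5.02% = 8.57%

8.57%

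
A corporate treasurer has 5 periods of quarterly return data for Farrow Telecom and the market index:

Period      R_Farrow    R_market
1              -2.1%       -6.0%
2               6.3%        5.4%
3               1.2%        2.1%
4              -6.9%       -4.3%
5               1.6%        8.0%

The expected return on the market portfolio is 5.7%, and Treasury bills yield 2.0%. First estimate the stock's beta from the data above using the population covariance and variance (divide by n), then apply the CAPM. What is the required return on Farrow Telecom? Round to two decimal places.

4.31%

Mean R_i = (-2.1 + 6.3 + 1.2 − 6.9 + 1.6) / 5 = 0.0200%
Mean R_m = (-6.0 + 5.4 + 2.1 − 4.3 + 8.0) / 5 = 1.0400%
Σ(R_i − R̄_i)(R_m − R̄_m) = 91.5060  ⇒  Cov = 91.5060 / 5 = 18.3012
Σ(R_m − R̄_m)² = 146.6520  ⇒  Var(R_m) = 146.6520 / 5 = 29.3304
β = Cov / Var(R_m) = 18.3012 / 29.3304 = 0.6240
MRP = 5.7% − 2.0% = 3.70%
E(R) = R_f + β × MRP = 2.0% + 0.6240 × 3.7% = 4.31%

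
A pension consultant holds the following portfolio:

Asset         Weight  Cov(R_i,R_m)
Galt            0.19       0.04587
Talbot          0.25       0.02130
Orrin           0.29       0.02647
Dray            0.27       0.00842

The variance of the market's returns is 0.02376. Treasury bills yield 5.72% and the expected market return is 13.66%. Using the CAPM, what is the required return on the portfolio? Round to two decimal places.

β_Galt = 0.04587 / 0.02376 = 1.9306
β_Talbot = 0.02130 / 0.02376 = 0.8965
β_Orrin = 0.02647 / 0.02376 = 1.1141
β_Dray = 0.00842 / 0.02376 = 0.3544
β_P = Σ w_i β_i = 0.19×1.9306 + 0.25×0.8965 + 0.29×1.1141 + 0.27×0.3544 = 1.0097
MRP = 13.66% − 5.72% = 7.94%
E(R_P) = R_f + β_P × MRP = 5.72% + 1.0097 × 7.94% = 13.74%

13.74%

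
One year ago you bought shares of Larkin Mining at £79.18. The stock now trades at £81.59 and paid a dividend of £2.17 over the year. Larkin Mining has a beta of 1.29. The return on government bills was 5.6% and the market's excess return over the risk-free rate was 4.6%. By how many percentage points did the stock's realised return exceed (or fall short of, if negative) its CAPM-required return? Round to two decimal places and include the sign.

Realised HPR = (P1 + D1 − P0) / P0 = (81.59 + 2.17 − 79.18) / 79.18 = 4.58 / 79.18 = 5.7843%
CAPM required = R_f + β·MRP = 5.6% + 1.29 × 4.6% = 11.5340%
α = realised − required = 5.7843% − 11.5340% = -5.75%

-5.75%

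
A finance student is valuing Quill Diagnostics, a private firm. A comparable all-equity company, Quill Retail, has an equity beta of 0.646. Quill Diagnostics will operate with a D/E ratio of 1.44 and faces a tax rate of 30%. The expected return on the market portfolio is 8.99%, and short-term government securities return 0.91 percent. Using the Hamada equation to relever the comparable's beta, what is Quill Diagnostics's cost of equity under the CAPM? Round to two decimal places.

β_L = β_U × [1 + (1 − t)(D/E)] = 0.646 × [1 + (1 − 0.30) × 1.44]
    = 0.646 × [1 + 0.70 × 1.44] = 0.646 × 2.0080 = 1.2972
MRP = 8.99% − 0.91% = 8.08%
E(R) = R_f + β_L × MRP = 0.91% + 1.2972 × 8.08% = 11.39%

11.39%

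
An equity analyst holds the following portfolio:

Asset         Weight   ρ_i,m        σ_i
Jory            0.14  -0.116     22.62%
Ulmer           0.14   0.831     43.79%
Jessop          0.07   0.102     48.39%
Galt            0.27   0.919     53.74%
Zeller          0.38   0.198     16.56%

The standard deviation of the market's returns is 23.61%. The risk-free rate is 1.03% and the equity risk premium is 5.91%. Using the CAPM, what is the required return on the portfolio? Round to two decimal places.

5.95%

β_Jory = -0.116 × 22.62% / 23.61% = -0.1111
β_Ulmer = 0.831 × 43.79% / 23.61% = 1.5413
β_Jessop = 0.102 × 48.39% / 23.61% = 0.2091
β_Galt = 0.919 × 53.74% / 23.61% = 2.0918
β_Zeller = 0.198 × 16.56% / 23.61% = 0.1389
β_P = Σ w_i β_i = 0.14×-0.1111 + 0.14×1.5413 + 0.07×0.2091 + 0.27×2.0918 + 0.38×0.1389 = 0.8324
E(R_P) = R_f + β_P × MRP = 1.03% + 0.8324 × 5.91% = 5.95%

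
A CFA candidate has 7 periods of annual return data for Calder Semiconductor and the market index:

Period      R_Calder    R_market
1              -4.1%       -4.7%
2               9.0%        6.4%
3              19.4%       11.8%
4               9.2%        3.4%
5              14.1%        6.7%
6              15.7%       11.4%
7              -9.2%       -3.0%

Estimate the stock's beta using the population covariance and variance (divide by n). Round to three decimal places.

Mean R_i = (-4.1 + 9.0 + 19.4 + 9.2 + 14.1 + 15.7 − 9.2) / 7 = 7.7286%
Mean R_m = (-4.7 + 6.4 + 11.8 + 3.4 + 6.7 + 11.4 − 3.0) / 7 = 4.5714%
Σ(R_i − R̄_i)(R_m − R̄_m) = 390.8057  ⇒  Cov = 390.8057 / 7 = 55.8294
Σ(R_m − R̄_m)² = 251.4143  ⇒  Var(R_m) = 251.4143 / 7 = 35.9163
β = Cov / Var(R_m) = 55.8294 / 35.9163 = 1.5544

1.554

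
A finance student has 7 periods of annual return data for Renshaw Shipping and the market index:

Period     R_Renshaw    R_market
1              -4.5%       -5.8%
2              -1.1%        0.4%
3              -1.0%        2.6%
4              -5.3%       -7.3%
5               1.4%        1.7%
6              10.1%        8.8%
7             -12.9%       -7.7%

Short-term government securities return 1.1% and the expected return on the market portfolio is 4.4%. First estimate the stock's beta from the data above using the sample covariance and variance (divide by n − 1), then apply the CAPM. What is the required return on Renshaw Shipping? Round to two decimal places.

Mean R_i = (-4.5 − 1.1 − 1.0 − 5.3 + 1.4 + 10.1 − 12.9) / 7 = -1.9000%
Mean R_m = (-5.8 + 0.4 + 2.6 − 7.3 + 1.7 + 8.8 − 7.7) / 7 = -1.0429%
Σ(R_i − R̄_i)(R_m − R̄_m) = 238.4700  ⇒  Cov = 238.4700 / 6 = 39.7450
Σ(R_m − R̄_m)² = 225.8571  ⇒  Var(R_m) = 225.8571 / 6 = 37.6429
β = Cov / Var(R_m) = 39.7450 / 37.6429 = 1.0558
MRP = 4.4% − 1.1% = 3.30%
E(R) = R_f + β × MRP = 1.1% + 1.0558 × 3.3% = 4.58%

4.58%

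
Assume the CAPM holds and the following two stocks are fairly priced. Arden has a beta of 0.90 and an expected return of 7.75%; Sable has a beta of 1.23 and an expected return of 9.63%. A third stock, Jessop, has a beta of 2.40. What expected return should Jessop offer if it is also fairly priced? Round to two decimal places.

16.30%

MRP (SML slope) = (9.63% − 7.75%) / (1.23 − 0.90) = 1.88% / 0.33 = 5.6970%
R_f (intercept) = 7.75% − 0.90 × 5.6970% = 2.6227%
E(R_Jessop) = R_f + β × MRP = 2.6227% + 2.40 × 5.6970% = 16.30%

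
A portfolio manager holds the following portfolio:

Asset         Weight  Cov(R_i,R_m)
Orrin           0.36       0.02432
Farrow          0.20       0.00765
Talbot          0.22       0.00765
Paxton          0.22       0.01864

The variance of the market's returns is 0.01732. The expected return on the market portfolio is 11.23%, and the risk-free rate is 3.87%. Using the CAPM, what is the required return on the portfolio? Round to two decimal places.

10.70%

β_Orrin = 0.02432 / 0.01732 = 1.4042
β_Farrow = 0.00765 / 0.01732 = 0.4417
β_Talbot = 0.00765 / 0.01732 = 0.4417
β_Paxton = 0.01864 / 0.01732 = 1.0762
β_P = Σ w_i β_i = 0.36×1.4042 + 0.20×0.4417 + 0.22×0.4417 + 0.22×1.0762 = 0.9278
MRP = 11.23% − 3.87% = 7.36%
E(R_P) = R_f + β_P × MRP = 3.87% + 0.9278 × 7.36% = 10.70%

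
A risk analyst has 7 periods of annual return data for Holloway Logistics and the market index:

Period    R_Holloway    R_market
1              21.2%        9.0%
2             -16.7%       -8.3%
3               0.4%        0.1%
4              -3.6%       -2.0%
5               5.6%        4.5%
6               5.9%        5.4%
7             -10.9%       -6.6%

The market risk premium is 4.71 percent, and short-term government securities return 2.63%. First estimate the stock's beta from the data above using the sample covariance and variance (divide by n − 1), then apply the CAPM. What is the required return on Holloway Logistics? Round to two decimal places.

11.53%

Mean R_i = (21.2 − 16.7 + 0.4 − 3.6 + 5.6 + 5.9 − 10.9) / 7 = 0.2714%
Mean R_m = (9.0 − 8.3 + 0.1 − 2.0 + 4.5 + 5.4 − 6.6) / 7 = 0.3000%
Σ(R_i − R̄_i)(R_m − R̄_m) = 465.0800  ⇒  Cov = 465.0800 / 6 = 77.5133
Σ(R_m − R̄_m)² = 246.2400  ⇒  Var(R_m) = 246.2400 / 6 = 41.0400
β = Cov / Var(R_m) = 77.5133 / 41.0400 = 1.8887
E(R) = R_f + β × MRP = 2.63% + 1.8887 × 4.71% = 11.53%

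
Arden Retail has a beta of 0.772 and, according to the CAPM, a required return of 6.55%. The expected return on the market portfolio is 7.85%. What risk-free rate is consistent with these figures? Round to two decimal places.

E(R) = R_f + β(E(R_m) − R_f) = R_f(1 − β) + β·E(R_m)
6.55% = R_f × (1 − 0.772) + 0.772 × 7.85%
6.55% = R_f × 0.228 + 6.06020%
R_f = (6.55% − 6.06020%) / 0.228 = 2.15%

2.15%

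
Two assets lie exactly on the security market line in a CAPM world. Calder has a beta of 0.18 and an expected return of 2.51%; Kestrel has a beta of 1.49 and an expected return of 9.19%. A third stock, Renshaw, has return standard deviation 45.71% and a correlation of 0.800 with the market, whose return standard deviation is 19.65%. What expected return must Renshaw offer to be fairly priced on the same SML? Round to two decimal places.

MRP = (9.19% − 2.51%) / (1.49 − 0.18) = 5.0992%
R_f = 2.51% − 0.18 × 5.0992% = 1.5921%
β_Renshaw = ρ·σ_i/σ_m = 0.800 × 45.71 / 19.65 = 1.8610
E(R_Renshaw) = R_f + β × MRP = 1.5921% + 1.8610 × 5.0992% = 11.08%

11.08%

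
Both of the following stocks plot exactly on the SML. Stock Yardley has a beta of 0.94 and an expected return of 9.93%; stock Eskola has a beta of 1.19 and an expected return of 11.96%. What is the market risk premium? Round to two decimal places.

Both satisfy E(R) = R_f + β·MRP, so the slope of the SML is
MRP = (11.96% − 9.93%) / (1.19 − 0.94) = 2.03% / 0.25 = 8.1200%

8.12%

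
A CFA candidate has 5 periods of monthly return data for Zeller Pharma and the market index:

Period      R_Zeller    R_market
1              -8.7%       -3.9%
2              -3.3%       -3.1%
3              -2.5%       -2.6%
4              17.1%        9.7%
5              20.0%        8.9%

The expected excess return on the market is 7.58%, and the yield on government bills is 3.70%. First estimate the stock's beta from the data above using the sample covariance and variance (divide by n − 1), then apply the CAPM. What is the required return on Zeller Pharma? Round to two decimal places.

Mean R_i = (-8.7 − 3.3 − 2.5 + 17.1 + 20.0) / 5 = 4.5200%
Mean R_m = (-3.9 − 3.1 − 2.6 + 9.7 + 8.9) / 5 = 1.8000%
Σ(R_i − R̄_i)(R_m − R̄_m) = 353.8500  ⇒  Cov = 353.8500 / 4 = 88.4625
Σ(R_m − R̄_m)² = 188.6800  ⇒  Var(R_m) = 188.6800 / 4 = 47.1700
β = Cov / Var(R_m) = 88.4625 / 47.1700 = 1.8754
E(R) = R_f + β × MRP = 3.70% + 1.8754 × 7.58% = 17.92%

17.92%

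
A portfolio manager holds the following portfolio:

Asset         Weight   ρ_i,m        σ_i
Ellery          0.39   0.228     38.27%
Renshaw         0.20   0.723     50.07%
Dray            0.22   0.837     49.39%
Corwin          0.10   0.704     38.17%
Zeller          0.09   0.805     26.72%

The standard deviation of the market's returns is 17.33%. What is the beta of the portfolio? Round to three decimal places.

β_Ellery = 0.228 × 38.27% / 17.33% = 0.5035
β_Renshaw = 0.723 × 50.07% / 17.33% = 2.0889
β_Dray = 0.837 × 49.39% / 17.33% = 2.3854
β_Corwin = 0.704 × 38.17% / 17.33% = 1.5506
β_Zeller = 0.805 × 26.72% / 17.33% = 1.2412
β_P = Σ w_i β_i = 0.39×0.5035 + 0.20×2.0889 + 0.22×2.3854 + 0.10×1.5506 + 0.09×1.2412 = 1.4057

1.406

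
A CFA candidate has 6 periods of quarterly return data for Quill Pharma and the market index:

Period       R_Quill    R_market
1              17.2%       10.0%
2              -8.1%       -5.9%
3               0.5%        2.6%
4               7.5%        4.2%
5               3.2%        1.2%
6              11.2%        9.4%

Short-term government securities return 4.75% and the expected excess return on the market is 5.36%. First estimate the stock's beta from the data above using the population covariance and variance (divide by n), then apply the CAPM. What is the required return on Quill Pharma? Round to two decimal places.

Mean R_i = (17.2 − 8.1 + 0.5 + 7.5 + 3.2 + 11.2) / 6 = 5.2500%
Mean R_m = (10.0 − 5.9 + 2.6 + 4.2 + 1.2 + 9.4) / 6 = 3.5833%
Σ(R_i − R̄_i)(R_m − R̄_m) = 248.8350  ⇒  Cov = 248.8350 / 6 = 41.4725
Σ(R_m − R̄_m)² = 171.9683  ⇒  Var(R_m) = 171.9683 / 6 = 28.6614
β = Cov / Var(R_m) = 41.4725 / 28.6614 = 1.4470
E(R) = R_f + β × MRP = 4.75% + 1.4470 × 5.36% = 12.51%

12.51%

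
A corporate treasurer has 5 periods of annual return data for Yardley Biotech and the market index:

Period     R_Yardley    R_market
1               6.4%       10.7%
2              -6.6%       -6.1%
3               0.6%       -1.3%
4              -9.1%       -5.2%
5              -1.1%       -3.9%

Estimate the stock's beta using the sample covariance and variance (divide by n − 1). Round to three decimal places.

Mean R_i = (6.4 − 6.6 + 0.6 − 9.1 − 1.1) / 5 = -1.9600%
Mean R_m = (10.7 − 6.1 − 1.3 − 5.2 − 3.9) / 5 = -1.1600%
Σ(R_i − R̄_i)(R_m − R̄_m) = 148.2020  ⇒  Cov = 148.2020 / 4 = 37.0505
Σ(R_m − R̄_m)² = 188.9120  ⇒  Var(R_m) = 188.9120 / 4 = 47.2280
β = Cov / Var(R_m) = 37.0505 / 47.2280 = 0.7845

0.785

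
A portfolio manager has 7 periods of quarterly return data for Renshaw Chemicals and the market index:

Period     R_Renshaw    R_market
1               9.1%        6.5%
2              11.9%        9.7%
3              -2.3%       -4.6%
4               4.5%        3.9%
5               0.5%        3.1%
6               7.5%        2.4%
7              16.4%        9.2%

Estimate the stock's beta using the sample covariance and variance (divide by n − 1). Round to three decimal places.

Mean R_i = (9.1 + 11.9 − 2.3 + 4.5 + 0.5 + 7.5 + 16.4) / 7 = 6.8000%
Mean R_m = (6.5 + 9.7 − 4.6 + 3.9 + 3.1 + 2.4 + 9.2) / 7 = 4.3143%
Σ(R_i − R̄_i)(R_m − R̄_m) = 167.7800  ⇒  Cov = 167.7800 / 6 = 27.9633
Σ(R_m − R̄_m)² = 142.4286  ⇒  Var(R_m) = 142.4286 / 6 = 23.7381
β = Cov / Var(R_m) = 27.9633 / 23.7381 = 1.1780

1.178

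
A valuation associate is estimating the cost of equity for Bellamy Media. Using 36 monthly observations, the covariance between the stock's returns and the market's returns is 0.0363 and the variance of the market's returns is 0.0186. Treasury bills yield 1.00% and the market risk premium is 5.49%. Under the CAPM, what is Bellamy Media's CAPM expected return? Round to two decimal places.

β = Cov(R_i, R_m) / Var(R_m) = 0.0363 / 0.0186 = 1.9516
E(R) = R_f + β × MRP = 1.00% + 1.9516 × 5.49% = 11.71%

11.71%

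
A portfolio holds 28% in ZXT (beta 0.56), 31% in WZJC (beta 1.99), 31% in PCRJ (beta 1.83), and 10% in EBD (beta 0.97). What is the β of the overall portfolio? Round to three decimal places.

β_P = Σ w_i β_i = 0.28×0.56 + 0.31×1.99 + 0.31×1.83 + 0.10×0.97 = 1.4380

1.438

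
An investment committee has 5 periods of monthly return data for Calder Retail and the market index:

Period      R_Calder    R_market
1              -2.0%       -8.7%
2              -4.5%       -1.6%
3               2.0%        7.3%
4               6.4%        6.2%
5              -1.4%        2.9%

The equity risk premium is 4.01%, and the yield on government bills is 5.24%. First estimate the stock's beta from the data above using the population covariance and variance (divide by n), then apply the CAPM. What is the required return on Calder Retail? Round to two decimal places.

Mean R_i = (-2.0 − 4.5 + 2.0 + 6.4 − 1.4) / 5 = 0.1000%
Mean R_m = (-8.7 − 1.6 + 7.3 + 6.2 + 2.9) / 5 = 1.2200%
Σ(R_i − R̄_i)(R_m − R̄_m) = 74.2100  ⇒  Cov = 74.2100 / 5 = 14.8420
Σ(R_m − R̄_m)² = 170.9480  ⇒  Var(R_m) = 170.9480 / 5 = 34.1896
β = Cov / Var(R_m) = 14.8420 / 34.1896 = 0.4341
E(R) = R_f + β × MRP = 5.24% + 0.4341 × 4.01% = 6.98%

6.98%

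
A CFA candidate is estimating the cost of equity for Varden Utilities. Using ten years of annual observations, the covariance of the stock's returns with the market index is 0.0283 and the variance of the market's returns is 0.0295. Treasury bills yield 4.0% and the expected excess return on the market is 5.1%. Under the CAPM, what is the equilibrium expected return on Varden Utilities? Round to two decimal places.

β = Cov(R_i, R_m) / Var(R_m) = 0.0283 / 0.0295 = 0.9593
E(R) = R_f + β × MRP = 4.0% + 0.9593 × 5.1% = 8.89%

8.89%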